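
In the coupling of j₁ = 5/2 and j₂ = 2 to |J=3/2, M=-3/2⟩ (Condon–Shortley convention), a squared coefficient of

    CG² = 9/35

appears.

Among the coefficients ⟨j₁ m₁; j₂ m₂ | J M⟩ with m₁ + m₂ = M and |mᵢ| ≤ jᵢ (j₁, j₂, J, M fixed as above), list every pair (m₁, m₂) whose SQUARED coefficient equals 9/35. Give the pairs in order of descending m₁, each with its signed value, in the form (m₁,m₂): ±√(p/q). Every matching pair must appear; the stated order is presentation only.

Admissible pairs with m₁+m₂ = M = -3/2: (-5/2,1), (-3/2,0), (-1/2,-1), (1/2,-2)
  (m₁,m₂)=(1/2,-2): CG² = 4/35, CG = +√(4/35)
  (m₁,m₂)=(-1/2,-1): CG² = 9/35, CG = −√(9/35)   ← matches the target
  (m₁,m₂)=(-3/2,0): CG² = 12/35, CG = +√(12/35)
  (m₁,m₂)=(-5/2,1): CG² = 2/7, CG = −√(2/7)
Pairs with CG² = 9/35: (-1/2,-1): −√(9/35)

(-1/2,-1): −√(9/35)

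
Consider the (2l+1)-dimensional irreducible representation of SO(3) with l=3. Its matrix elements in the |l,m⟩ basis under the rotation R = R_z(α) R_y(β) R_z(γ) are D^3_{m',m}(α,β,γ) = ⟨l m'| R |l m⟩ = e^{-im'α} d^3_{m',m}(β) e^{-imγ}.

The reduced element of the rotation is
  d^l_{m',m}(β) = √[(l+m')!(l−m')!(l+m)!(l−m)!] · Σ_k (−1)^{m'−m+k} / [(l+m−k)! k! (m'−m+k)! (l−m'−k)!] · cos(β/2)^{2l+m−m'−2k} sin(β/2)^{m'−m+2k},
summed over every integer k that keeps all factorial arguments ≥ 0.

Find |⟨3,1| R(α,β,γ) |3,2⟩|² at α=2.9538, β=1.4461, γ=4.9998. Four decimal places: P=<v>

P=0.0764

Split into d^3_{1,2}(β=1.4461) × two z-phases.
Half-angle: c=0.749791, s=0.661675. N=√(24·2·120·1)=75.894664
The bounds max(0,m−m')=1 and min(l+m,l−m')=2 give 2 terms
  k=1: (−1)^0·75.8947/(24)·0.7498^5·0.6617^1 = +0.495845
  k=2: (−1)^1·75.8947/(12)·0.7498^3·0.6617^3 = -0.772297
d^3_{1,2}(1.4461) = +0.495845 -0.772297 = -0.276452
|D^3_{1,2}|² = |d^3_{1,2}(β)|² = (-0.276452)² = 0.076426 (the z-rotation phases have unit modulus)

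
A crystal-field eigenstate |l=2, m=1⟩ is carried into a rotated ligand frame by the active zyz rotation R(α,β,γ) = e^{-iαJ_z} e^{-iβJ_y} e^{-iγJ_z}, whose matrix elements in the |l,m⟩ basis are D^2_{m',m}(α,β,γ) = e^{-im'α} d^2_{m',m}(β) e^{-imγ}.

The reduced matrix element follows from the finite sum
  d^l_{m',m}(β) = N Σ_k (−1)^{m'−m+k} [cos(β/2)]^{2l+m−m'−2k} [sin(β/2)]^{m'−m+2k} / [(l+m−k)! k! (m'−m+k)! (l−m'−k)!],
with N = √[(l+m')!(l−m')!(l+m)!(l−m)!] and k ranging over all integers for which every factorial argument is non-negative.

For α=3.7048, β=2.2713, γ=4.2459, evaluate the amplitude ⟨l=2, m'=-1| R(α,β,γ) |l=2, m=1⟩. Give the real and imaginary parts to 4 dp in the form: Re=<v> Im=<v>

Re=-0.2038 Im=0.1225

Split into d^2_{-1,1}(β=2.2713) × two z-phases.
With c≡cos(β/2)=0.421543 and s≡sin(β/2)=0.906808, N=[1·6·6·1]^{1/2}=6.000000
The bounds max(0,m−m')=2 and min(l+m,l−m')=3 give 2 terms
  k=2: (−1)^0·6.0000/(2)·0.4215^2·0.9068^2 = +0.438365
  k=3: (−1)^1·6.0000/(6)·0.4215^0·0.9068^4 = -0.676180
d^2_{-1,1}(2.2713) = +0.438365 -0.676180 = -0.237814
D = (-0.845547-0.533901i)·(-0.237814)·(-0.449753+0.893153i) = -0.203841+0.122493i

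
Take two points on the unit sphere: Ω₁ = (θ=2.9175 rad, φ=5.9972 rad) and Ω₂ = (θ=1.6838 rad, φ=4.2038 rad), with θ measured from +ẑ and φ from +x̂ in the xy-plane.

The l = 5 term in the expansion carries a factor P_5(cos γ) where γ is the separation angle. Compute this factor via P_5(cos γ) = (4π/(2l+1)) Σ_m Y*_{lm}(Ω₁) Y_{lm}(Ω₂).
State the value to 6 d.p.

Addition theorem: P_5(cos γ) = (4π/11) Σ_m Y*_{lm}(Ω₁) Y_{lm}(Ω₂), m = −5…5:
  m=-5: Y*=0.00004 - 0.00025j  Y=-0.25332 - 0.37135j  product -0.00010 + 0.00005j
  m=-4: Y*=-0.00144 + 0.00318j  Y=0.07213 - 0.14430j  product 0.00035 + 0.00044j
  m=-3: Y*=0.01876 - 0.02170j  Y=-0.30022 + 0.01353j  product -0.00534 + 0.00677j
  m=-2: Y*=-0.12706 + 0.08179j  Y=-0.09542 - 0.15437j  product 0.02475 + 0.01181j
  m=-1: Y*=0.45534 - 0.13389j  Y=-0.12790 + 0.22942j  product -0.02752 + 0.12159j
  m=+0: Y*=-0.61440 + 0.00000j  Y=-0.18621 + 0.00000j  product 0.11441 + 0.00000j
  m=+1: Y*=-0.45534 - 0.13389j  Y=0.12790 + 0.22942j  product -0.02752 - 0.12159j
  m=+2: Y*=-0.12706 - 0.08179j  Y=-0.09542 + 0.15437j  product 0.02475 - 0.01181j
  m=+3: Y*=-0.01876 - 0.02170j  Y=0.30022 + 0.01353j  product -0.00534 - 0.00677j
  m=+4: Y*=-0.00144 - 0.00318j  Y=0.07213 + 0.14430j  product 0.00035 - 0.00044j
  m=+5: Y*=-0.00004 - 0.00025j  Y=0.25332 - 0.37135j  product -0.00010 - 0.00005j
Total Σ_m = 0.09869 + 0.00000j. Multiply by 1.142397: 0.11275 + 0.00000j. P_5(cos γ) = 0.112745

0.112745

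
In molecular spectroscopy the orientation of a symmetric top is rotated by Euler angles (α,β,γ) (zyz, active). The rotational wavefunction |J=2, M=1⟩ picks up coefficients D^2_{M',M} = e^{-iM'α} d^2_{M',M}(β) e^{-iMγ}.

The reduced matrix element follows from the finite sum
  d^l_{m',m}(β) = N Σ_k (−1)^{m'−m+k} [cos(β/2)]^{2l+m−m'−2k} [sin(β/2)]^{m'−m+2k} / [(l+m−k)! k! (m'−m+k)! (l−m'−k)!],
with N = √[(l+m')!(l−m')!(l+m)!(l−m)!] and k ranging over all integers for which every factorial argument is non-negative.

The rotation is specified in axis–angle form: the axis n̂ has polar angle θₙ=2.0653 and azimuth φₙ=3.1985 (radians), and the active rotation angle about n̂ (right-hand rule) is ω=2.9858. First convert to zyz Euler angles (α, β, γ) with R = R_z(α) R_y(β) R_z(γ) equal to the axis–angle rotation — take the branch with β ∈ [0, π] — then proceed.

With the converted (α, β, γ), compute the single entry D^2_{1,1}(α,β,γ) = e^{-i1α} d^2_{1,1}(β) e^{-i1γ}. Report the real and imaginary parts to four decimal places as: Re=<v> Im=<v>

Re=0.4531 Im=-0.1532

Axis–angle → zyz. n̂ = (sinθₙcosφₙ, sinθₙsinφₙ, cosθₙ) = (-0.878780, -0.050063, -0.474595), ω = 2.9858.
R = I cosω + sinω [n̂]ₓ + (1−cosω) n̂n̂ᵀ gives
  R = [+0.547265, +0.161096, +0.821309; +0.013816, -0.982907, +0.183586; +0.836845, -0.089123, -0.540136]
β = atan2(√(R₁₃²+R₂₃²), R₃₃) = 2.141395; α = atan2(R₂₃, R₁₃) mod 2π = 0.219913; γ = atan2(R₃₂, −R₃₁) mod 2π = 3.247691
Split into d^2_{1,1}(β=2.1414) × two z-phases.
With c≡cos(β/2)=0.479512 and s≡sin(β/2)=0.877535, N=[6·1·6·1]^{1/2}=6.000000
k: max(0,(1)−(1))=0 … min(2+(1),2−(1))=1
  k=0: (−1)^0·6.0000/(6)·0.4795^4·0.8775^0 = +0.052869
  k=1: (−1)^1·6.0000/(2)·0.4795^2·0.8775^2 = -0.531190
d^2_{1,1}(2.1414) = +0.052869 -0.531190 = -0.478321
D = (+0.975916-0.218145i)·(-0.478321)·(-0.994377+0.105900i) = +0.453126-0.153191i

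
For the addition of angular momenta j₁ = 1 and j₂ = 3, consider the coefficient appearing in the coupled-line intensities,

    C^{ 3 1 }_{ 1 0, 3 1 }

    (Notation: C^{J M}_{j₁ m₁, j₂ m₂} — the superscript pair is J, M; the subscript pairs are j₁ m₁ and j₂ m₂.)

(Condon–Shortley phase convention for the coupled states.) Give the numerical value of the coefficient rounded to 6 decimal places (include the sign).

-0.288675  (= −√(1/12))

triangle: 1!·1!·5!/8! = 120/40320
(j±m)!: 1!·1!·4!·2!·4!·2! = 2304
prefactor² = (2J+1)·Δ·N² = 48
  k=0: +1/(0!·1!·1!·4!·0!·1!) = 1/24
  k=1: −1/(1!·0!·0!·3!·1!·2!) = -1/12
Σ = -1/24  ⇒  CG² = 48·(-1/24)² = 1/12
CG = −√(1/12) = -0.288675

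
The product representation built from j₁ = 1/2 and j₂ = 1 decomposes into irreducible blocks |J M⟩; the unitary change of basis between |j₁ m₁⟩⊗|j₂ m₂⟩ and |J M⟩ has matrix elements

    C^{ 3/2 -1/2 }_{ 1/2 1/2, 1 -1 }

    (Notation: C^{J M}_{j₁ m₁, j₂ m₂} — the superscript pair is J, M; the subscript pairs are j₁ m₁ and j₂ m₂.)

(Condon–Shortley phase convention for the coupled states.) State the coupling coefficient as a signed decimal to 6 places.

+√(1/3) = +0.577350

√[4·0!1!2!/4! · 1!0!0!2!1!2!] = √(4/3)
  +(−1)^0/∏(0,0,0,0,1,2)! = 1/2  (running 1/2)
⟨..|..⟩ = √(4/3)·(1/2) = +0.577350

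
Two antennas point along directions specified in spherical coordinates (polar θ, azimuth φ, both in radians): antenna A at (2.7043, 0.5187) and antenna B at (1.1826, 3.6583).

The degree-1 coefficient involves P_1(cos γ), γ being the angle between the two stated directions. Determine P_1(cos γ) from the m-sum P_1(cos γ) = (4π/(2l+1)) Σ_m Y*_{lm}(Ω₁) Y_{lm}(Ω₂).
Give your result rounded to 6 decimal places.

Summing Y*_{l m}(θ₁,φ₁)·Y_{l m}(θ₂,φ₂) over m ∈ [−1, 1]; prefactor 4π/(2·1+1) = 4.188790:
  m=-1: (+0.127067+0.072535i) × (-0.278039+0.157981i) = -0.046789-0.000093i  (running Σ = -0.046789-0.000093i)
  m=0: (-0.442626-0.000000i) × (+0.184946+0.000000i) = -0.081862-0.000000i  (running Σ = -0.128651-0.000093i)
  m=1: (-0.127067+0.072535i) × (+0.278039+0.157981i) = -0.046789+0.000093i  (running Σ = -0.175439+0.000000i)
Total Σ_m = -0.175439+0.000000i. Multiply by 4.188790: -0.734879+0.000000i. P_1(cos γ) = -0.734879

-0.734879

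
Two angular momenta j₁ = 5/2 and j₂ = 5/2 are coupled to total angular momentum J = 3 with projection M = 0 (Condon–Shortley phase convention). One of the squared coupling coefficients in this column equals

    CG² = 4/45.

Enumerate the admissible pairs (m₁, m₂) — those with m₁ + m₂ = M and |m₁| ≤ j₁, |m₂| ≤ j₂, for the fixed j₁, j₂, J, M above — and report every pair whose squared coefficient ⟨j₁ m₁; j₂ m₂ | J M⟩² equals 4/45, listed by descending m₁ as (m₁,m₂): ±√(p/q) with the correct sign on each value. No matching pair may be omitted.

(1/2,-1/2): −√(4/45); (-1/2,1/2): −√(4/45)

Admissible pairs with m₁+m₂ = M = 0: (-5/2,5/2), (-3/2,3/2), (-1/2,1/2), (1/2,-1/2), (3/2,-3/2), (5/2,-5/2)
  (m₁,m₂)=(5/2,-5/2): CG² = 5/36, CG = +√(5/36)
  (m₁,m₂)=(3/2,-3/2): CG² = 49/180, CG = +√(49/180)
  (m₁,m₂)=(1/2,-1/2): CG² = 4/45, CG = −√(4/45)   ← matches the target
  (m₁,m₂)=(-1/2,1/2): CG² = 4/45, CG = −√(4/45)   ← matches the target
  (m₁,m₂)=(-3/2,3/2): CG² = 49/180, CG = +√(49/180)
  (m₁,m₂)=(-5/2,5/2): CG² = 5/36, CG = +√(5/36)
Pairs with CG² = 4/45: (1/2,-1/2): −√(4/45); (-1/2,1/2): −√(4/45)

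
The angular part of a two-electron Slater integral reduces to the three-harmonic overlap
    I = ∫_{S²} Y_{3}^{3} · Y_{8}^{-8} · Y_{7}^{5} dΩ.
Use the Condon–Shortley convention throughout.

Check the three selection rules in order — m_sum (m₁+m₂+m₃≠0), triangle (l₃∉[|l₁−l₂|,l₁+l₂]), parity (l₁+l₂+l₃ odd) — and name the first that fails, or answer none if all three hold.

none

Σmᵢ = 0  ✓
l₃∈[|l₁−l₂|,l₁+l₂]=[5,11], have l₃=7  ✓
Σlᵢ = 18 ⇒ even  ✓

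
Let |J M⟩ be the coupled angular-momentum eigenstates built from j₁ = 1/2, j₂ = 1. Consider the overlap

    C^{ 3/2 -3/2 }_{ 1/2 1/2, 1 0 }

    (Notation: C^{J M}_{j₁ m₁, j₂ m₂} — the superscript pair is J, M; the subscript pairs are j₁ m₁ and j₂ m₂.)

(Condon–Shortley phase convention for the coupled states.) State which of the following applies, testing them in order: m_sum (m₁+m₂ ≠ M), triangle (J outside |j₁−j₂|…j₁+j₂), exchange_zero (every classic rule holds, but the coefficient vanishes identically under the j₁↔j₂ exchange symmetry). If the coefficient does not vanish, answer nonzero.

m-sum: m₁+m₂ = 1/2+0 = 1/2, M = -3/2  ✗ ⇒ coefficient is 0

m_sum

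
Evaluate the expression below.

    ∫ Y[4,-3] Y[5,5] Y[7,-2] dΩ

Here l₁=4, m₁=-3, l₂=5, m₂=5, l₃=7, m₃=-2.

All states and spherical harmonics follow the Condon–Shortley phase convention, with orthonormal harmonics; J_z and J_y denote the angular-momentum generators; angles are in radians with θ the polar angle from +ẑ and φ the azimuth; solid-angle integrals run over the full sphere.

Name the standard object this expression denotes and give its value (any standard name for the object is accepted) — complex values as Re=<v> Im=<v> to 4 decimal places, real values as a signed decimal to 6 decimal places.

Gaunt coefficient, -0.045821

This is a Gaunt coefficient — the integral of a triple product of spherical harmonics over the sphere.
Rules hold: Σm=0, L=16 even, 1≤7≤9.
N = 9·11·15 = 1485
Δ = 2!·6!·8!/17! = 1/6126120
Racah Σ t=0..2: t=0:+1/69120 t=1:−1/20736 t=2:+1/69120 = -1/51840
⇒ 3j(4 5 7; 0 0 0)² = 280/21879, sgn +1
Racah Σ t=2..2: t=2:+1/9676800 = 1/9676800
⇒ 3j(4 5 7; -3 5 -2)² = 27/19448, sgn -1
4πI² = N·(3j₀)²·(3jₘ)² = 14175/537251
I = -1·√(0.0263843/4π) = -0.04582136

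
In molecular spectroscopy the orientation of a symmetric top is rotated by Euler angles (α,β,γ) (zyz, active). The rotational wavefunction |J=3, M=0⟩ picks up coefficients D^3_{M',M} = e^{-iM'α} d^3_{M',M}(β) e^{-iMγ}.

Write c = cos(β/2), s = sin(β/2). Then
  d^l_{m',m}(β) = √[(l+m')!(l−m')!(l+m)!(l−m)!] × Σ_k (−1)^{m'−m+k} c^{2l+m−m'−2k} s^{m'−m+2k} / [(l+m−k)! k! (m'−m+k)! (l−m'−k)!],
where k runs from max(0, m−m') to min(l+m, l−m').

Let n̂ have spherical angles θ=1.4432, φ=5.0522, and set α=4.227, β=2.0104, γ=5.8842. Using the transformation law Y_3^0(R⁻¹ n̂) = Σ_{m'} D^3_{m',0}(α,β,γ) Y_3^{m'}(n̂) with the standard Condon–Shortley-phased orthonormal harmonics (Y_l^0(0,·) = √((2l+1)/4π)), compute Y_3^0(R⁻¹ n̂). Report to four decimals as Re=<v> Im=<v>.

Re=-0.3025 Im=0.0000

Need the full column D^3_{m',0} for m'=−3..3 at α=4.2270, β=2.0104, γ=5.8842.
cos(β/2)=0.535919, sin(β/2)=0.844269
d^3_{-3,0}: single k=3 term ⇒ +0.414244;  D = +0.411525+0.047381i
d^3_{-2,0}: k∈[2..3] ⇒ +0.322048 -0.799251 = -0.477203;  D = +0.269457-0.393848i
d^3_{-1,0}: k∈[1..3] ⇒ +0.129291 -0.962616 +0.796333 = -0.036992;  D = +0.017259+0.032719i
d^3_{0,0}: k∈[0..3] ⇒ +0.023692 -0.529178 +1.313304 -0.362148 = +0.445669;  D = +0.445669+0.000000i
d^3_{1,0}: k∈[0..2] ⇒ -0.129291 +0.962616 -0.796333 = +0.036992;  D = -0.017259+0.032719i
d^3_{2,0}: k∈[0..1] ⇒ +0.322048 -0.799251 = -0.477203;  D = +0.269457+0.393848i
d^3_{3,0}: single k=0 term ⇒ -0.414244;  D = -0.411525+0.047381i
Y_3^{m'}(θ=1.4432,φ=5.0522) and Σ D·Y over m':
  (+0.4115+0.0474i)·(-0.3468-0.2133i)  (+0.2695-0.3938i)·(-0.0995+0.0804i)  (+0.0173+0.0327i)·(-0.0982-0.2778i)  (+0.4457+0.0000i)·(-0.1386+0.0000i)  (-0.0173+0.0327i)·(+0.0982-0.2778i)  (+0.2695+0.3938i)·(-0.0995-0.0804i)  (-0.4115+0.0474i)·(+0.3468-0.2133i)
Y_3^0(R⁻¹ n̂) = -0.302503+0.000000i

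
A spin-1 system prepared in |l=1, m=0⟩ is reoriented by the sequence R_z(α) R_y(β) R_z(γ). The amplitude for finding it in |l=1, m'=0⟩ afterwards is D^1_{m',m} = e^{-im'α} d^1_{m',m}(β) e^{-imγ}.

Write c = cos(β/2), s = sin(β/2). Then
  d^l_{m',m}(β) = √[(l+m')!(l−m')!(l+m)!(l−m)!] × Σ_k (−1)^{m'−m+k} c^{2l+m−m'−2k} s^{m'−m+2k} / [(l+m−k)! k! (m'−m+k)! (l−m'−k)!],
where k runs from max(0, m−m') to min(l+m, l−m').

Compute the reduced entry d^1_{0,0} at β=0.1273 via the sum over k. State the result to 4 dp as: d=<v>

d=0.9919

d^1_{0,0}(β=0.1273) via the finite sum:
With c≡cos(β/2)=0.997975 and s≡sin(β/2)=0.063607, N=[1·1·1·1]^{1/2}=1.000000
k: max(0,(0)−(0))=0 … min(1+(0),1−(0))=1
  k=0: (−1)^0·1.0000/(1)·0.9980^2·0.0636^0 = +0.995954
  k=1: (−1)^1·1.0000/(1)·0.9980^0·0.0636^2 = -0.004046
d^1_{0,0}(0.1273) = +0.995954 -0.004046 = +0.991908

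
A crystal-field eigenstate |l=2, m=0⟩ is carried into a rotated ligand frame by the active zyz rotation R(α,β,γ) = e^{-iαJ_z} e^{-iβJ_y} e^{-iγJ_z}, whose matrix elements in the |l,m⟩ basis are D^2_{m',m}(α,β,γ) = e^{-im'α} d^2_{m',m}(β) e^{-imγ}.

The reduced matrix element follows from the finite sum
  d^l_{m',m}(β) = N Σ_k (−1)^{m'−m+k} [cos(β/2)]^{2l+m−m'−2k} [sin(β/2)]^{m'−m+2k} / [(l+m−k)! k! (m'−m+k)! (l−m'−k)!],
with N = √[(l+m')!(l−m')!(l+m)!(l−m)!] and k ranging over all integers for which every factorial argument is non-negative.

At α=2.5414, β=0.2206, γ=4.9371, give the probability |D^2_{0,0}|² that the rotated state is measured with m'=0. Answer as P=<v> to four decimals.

Split into d^2_{0,0}(β=0.2206) × two z-phases.
With c≡cos(β/2)=0.993923 and s≡sin(β/2)=0.110076, N=[2·2·2·2]^{1/2}=4.000000
The bounds max(0,m−m')=0 and min(l+m,l−m')=2 give 3 terms
  k=0: (−1)^0·4.0000/(4)·0.9939^4·0.1101^0 = +0.975913
  k=1: (−1)^1·4.0000/(1)·0.9939^2·0.1101^2 = -0.047880
  k=2: (−1)^2·4.0000/(4)·0.9939^0·0.1101^4 = +0.000147
d^2_{0,0}(0.2206) = +0.975913 -0.047880 +0.000147 = +0.928180
|D^2_{0,0}|² = |d^2_{0,0}(β)|² = (+0.928180)² = 0.861518 (the z-rotation phases have unit modulus)

P=0.8615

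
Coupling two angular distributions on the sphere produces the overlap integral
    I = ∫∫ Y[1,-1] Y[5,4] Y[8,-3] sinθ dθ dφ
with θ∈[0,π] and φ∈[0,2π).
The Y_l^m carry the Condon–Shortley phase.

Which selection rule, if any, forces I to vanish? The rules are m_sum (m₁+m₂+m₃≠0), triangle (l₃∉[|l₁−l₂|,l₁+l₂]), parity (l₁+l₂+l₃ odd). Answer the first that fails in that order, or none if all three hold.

triangle

Σmᵢ = 0  ✓
l₃∈[|l₁−l₂|,l₁+l₂]=[4,6] required, l₃=8 fails  ✗
Σlᵢ = 14 ⇒ even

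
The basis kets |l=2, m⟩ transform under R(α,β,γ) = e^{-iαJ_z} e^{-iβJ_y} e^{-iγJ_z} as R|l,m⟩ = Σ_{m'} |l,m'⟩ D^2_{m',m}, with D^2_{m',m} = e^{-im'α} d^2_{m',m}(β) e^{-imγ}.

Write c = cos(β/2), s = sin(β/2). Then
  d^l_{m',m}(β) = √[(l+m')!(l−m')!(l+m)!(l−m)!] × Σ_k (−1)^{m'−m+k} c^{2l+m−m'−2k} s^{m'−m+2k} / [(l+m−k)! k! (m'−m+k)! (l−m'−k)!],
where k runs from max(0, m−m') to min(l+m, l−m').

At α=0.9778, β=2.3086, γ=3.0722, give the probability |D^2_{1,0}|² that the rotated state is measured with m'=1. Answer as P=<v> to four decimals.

P=0.3716

First d^2_{1,0}(β=2.3086), then the phase factors e^{-i(1)α} and e^{-i(0)γ}:
c=cos(2.308600/2)=0.404559, s=sin(2.308600/2)=0.914512; N=√[6·1·2·2]=4.898979
The bounds max(0,m−m')=0 and min(l+m,l−m')=1 give 2 terms
  k=0: (−1)^1·4.8990/(2)·0.4046^3·0.9145^1 = -0.148323
  k=1: (−1)^2·4.8990/(2)·0.4046^1·0.9145^3 = +0.757924
d^2_{1,0}(2.3086) = -0.148323 +0.757924 = +0.609600
|D^2_{1,0}|² = |d^2_{1,0}(β)|² = (+0.609600)² = 0.371612 (the z-rotation phases have unit modulus)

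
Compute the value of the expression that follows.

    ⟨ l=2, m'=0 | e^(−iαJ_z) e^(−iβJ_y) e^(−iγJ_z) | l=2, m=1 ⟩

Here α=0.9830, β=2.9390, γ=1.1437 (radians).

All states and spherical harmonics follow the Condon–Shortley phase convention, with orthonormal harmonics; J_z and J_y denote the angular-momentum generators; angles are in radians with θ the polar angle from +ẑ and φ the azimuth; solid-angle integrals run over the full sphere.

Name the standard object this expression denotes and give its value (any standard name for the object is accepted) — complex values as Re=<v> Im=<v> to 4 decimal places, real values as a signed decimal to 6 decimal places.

This is a Wigner D-matrix element — the rotation-matrix element ⟨l m'| R(α,β,γ) |l m⟩ in the angular-momentum basis.
D^2_{0,1}(0.9830,2.9390,1.1437) = e^{-i·0·0.9830}·d^2_{0,1}(2.9390)·e^{-i·1·1.1437}. Compute d first:
c=cos(2.939000/2)=0.101123, s=sin(2.939000/2)=0.994874; N=√[2·2·6·1]=4.898979
The bounds max(0,m−m')=1 and min(l+m,l−m')=2 give 2 terms
  k=1: (−1)^0·4.8990/(2)·0.1011^3·0.9949^1 = +0.002520
  k=2: (−1)^1·4.8990/(2)·0.1011^1·0.9949^3 = -0.243910
d^2_{0,1}(2.9390) = +0.002520 -0.243910 = -0.241391
Phases: e^{-i·(0)·0.9830}=+1.000000+0.000000i, e^{-i·(1)·1.1437}=+0.414230-0.910172i ⇒ D=-0.099991+0.219707i

Wigner D-matrix element, Re=-0.1000 Im=0.2197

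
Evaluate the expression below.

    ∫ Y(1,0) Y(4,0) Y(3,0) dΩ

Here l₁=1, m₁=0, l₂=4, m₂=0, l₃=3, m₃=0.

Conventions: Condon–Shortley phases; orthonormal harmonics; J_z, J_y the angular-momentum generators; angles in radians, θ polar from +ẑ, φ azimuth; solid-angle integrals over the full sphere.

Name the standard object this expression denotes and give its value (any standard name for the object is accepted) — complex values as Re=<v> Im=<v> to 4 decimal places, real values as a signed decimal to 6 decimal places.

This is a Gaunt coefficient — the integral of a triple product of spherical harmonics over the sphere.
Checks pass: Σm=0; 8 even; l₃=3∈[3,5].
(2·1+1)(2·4+1)(2·3+1) = 189
Δ: 2! 0! 6! / 9! → 1/252
sum: t=1:−1/36 = -1/36
3j²(1 4 3; 0 0 0) = Δ·Π!·Σ² = 4/63  (sign +1)
(m-triple is (0,0,0) — same symbol as above.)
combine: 4πI² = 189·4/63·4/63 = 16/21
take √, sign +1: I = 0.24623252

Gaunt coefficient, +0.246233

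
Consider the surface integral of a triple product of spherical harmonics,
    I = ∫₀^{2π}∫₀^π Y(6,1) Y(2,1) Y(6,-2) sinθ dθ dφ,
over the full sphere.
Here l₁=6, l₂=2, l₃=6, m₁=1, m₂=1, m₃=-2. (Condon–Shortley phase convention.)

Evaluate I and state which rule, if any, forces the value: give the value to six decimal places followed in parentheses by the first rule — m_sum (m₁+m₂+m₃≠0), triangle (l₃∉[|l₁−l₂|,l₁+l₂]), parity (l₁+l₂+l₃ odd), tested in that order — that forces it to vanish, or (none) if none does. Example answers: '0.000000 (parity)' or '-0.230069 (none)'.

m-sum 0 ✓  L=14 even ✓  4≤6≤8 ✓
Π(2lᵢ+1) = 13×5×13 = 845
triangle coeff Δ(6,2,6) = 1/90090
Σ_t [0,2]: t=0:+1/69120 t=1:−1/14400 t=2:+1/69120 = -7/172800
(3j)²=14/715 [(6 2 6; 0 0 0)], sign=-1
Σ_t [1,2]: t=1:−1/34560 t=2:+1/60480 = -1/80640
(3j)²=6/1001 [(6 2 6; 1 1 -2)], sign=-1
⇒ 4πI² = 12/121
I = (+1)√(12/121/(4π)) = 0.08883682
No selection rule forces the value: the integral is nonzero (none).

0.088837 (none)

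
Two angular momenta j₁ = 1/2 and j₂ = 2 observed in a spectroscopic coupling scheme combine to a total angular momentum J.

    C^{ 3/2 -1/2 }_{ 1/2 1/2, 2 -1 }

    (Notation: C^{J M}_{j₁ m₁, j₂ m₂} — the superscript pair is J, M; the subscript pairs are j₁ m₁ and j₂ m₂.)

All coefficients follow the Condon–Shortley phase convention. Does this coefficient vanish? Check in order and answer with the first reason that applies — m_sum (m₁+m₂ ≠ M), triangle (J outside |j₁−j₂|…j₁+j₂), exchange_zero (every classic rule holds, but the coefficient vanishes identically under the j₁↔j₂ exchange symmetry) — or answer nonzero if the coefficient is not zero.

m-sum: m₁+m₂ = 1/2+(-1) = -1/2, M = -1/2  ✓
triangle: |j₁−j₂| = 3/2 ≤ J = 3/2 ≤ j₁+j₂ = 5/2  ✓
exchange: j₁≠j₂ or m₁≠m₂ — the exchange symmetry imposes no constraint here
value check: CG = +√(3/5) = +0.774597 ≠ 0

nonzero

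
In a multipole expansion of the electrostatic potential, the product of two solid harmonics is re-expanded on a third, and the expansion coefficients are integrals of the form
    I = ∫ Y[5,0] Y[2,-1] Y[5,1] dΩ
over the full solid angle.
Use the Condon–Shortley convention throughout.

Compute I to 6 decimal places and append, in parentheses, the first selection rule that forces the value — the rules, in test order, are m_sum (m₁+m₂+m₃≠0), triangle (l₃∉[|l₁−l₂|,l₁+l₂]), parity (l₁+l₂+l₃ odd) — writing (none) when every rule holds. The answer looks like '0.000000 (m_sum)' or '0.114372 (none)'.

Checks pass: Σm=0; 12 even; l₃=5∈[3,7].
(2·5+1)(2·2+1)(2·5+1) = 605
Δ: 2! 8! 2! / 13! → 1/38610
sum: t=0:+1/2880 t=1:−1/576 t=2:+1/2880 = -1/960
3j²(5 2 5; 0 0 0) = Δ·Π!·Σ² = 10/429  (sign +1)
sum: t=0:+1/1440 t=1:−1/1152 = -1/5760
3j²(5 2 5; 0 -1 1) = Δ·Π!·Σ² = 1/858  (sign -1)
combine: 4πI² = 605·10/429·1/858 = 25/1521
take √, sign -1: I = -0.03616600
No selection rule forces the value: the integral is nonzero (none).

-0.036166 (none)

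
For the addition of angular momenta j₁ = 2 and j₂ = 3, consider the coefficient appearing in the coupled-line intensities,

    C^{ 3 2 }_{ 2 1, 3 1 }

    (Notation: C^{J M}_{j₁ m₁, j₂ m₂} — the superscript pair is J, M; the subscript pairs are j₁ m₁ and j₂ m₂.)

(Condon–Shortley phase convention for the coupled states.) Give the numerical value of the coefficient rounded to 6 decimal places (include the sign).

√[7·2!2!4!/9! · 3!1!4!2!5!1!] = √(64)
  +(−1)^0/∏(0,2,1,4,1,0)! = 1/48  (running 1/48)
  +(−1)^1/∏(1,1,0,3,2,1)! = -1/12  (running -1/16)
⟨..|..⟩ = √(64)·(-1/16) = -0.500000

−√(1/4) ≈ -0.500000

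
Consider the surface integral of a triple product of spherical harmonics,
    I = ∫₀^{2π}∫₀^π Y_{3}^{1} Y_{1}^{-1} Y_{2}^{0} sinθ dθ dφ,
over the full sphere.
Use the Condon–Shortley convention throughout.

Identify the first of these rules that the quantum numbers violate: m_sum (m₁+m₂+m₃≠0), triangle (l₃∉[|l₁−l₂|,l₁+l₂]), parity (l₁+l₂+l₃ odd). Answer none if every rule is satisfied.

azimuthal sum: 1 − 1 + 0 = 0  ✓
2 ≤ 2 ≤ 4 (triangle on l)  ✓
L = 3 + 1 + 2 = 6 (even)  ✓

none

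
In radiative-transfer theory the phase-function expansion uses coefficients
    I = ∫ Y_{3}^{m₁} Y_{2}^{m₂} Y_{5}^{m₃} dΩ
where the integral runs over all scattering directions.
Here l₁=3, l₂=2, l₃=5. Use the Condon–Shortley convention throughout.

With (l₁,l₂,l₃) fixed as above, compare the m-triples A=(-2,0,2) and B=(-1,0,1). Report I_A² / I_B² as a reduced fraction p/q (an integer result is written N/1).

Shared (l₁,l₂,l₃)=(3,2,5): N and (l;000)² cancel in I_A²/I_B².
A: Δ = 0!·6!·4!/11! = 1/2310; Racah Σ t=0..0: t=0:+1/480 = 1/480; ⇒ 3j(3 2 5; -2 0 2)² = 3/110, sgn -1
B: Δ = 0!·6!·4!/11! = 1/2310; Racah Σ t=0..0: t=0:+1/192 = 1/192; ⇒ 3j(3 2 5; -1 0 1)² = 3/77, sgn +1
I_A²/I_B² = (3/110)/(3/77) = 7/10

7/10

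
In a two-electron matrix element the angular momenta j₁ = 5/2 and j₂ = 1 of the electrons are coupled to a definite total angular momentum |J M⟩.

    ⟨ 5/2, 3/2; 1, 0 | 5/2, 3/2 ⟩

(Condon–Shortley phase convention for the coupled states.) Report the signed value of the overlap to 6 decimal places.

+√(9/35) = +0.507093

√[6·1!4!1!/7! · 4!1!1!1!4!1!] = √(576/35)
  +(−1)^0/∏(0,1,1,1,3,0)! = 1/6  (running 1/6)
  +(−1)^1/∏(1,0,0,0,4,1)! = -1/24  (running 1/8)
⟨..|..⟩ = √(576/35)·(1/8) = +0.507093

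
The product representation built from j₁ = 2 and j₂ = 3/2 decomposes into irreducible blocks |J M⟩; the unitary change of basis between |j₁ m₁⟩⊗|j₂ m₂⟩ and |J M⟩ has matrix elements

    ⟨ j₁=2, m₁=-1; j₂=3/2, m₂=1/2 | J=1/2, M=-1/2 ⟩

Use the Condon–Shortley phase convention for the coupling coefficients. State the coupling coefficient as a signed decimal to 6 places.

j₁+j₂−J=3  J+j₁−j₂=1  J−j₁+j₂=0  j₁+j₂+J+1=5
(j₁±m₁, j₂±m₂, J±M) = (1,3,2,1,0,1)
P² = 6/5
sum k=2..2:
  [2] +1/2 = 1/2
S = 1/2
C² = P²·S² = 3/10 ; C = +0.547723

+√(3/10) = +0.547723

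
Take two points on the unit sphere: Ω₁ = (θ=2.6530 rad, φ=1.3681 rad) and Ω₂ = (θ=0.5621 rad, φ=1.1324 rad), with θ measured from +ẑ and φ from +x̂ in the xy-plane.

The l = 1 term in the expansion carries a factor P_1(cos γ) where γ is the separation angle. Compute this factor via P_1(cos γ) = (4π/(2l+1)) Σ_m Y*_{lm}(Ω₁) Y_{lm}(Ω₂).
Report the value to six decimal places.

-0.503887

Expand P_1 via completeness: Σ_{m} conj(Y_{1,m}) at Ω₁ times Y_{1,m} at Ω₂ —
  m=-1: Y*=(0.032646, 0.158849)  Y=(0.078164, -0.166723)  product (0.029036, 0.006973)
  m=+0: Y*=(-0.431433, -0.000000)  Y=(0.413425, 0.000000)  product (-0.178365, -0.000000)
  m=+1: Y*=(-0.032646, 0.158849)  Y=(-0.078164, -0.166723)  product (0.029036, -0.006973)
Total Σ_m = (-0.120294, 0.000000). Multiply by 4.188790: (-0.503887, 0.000000). P_1(cos γ) = -0.503887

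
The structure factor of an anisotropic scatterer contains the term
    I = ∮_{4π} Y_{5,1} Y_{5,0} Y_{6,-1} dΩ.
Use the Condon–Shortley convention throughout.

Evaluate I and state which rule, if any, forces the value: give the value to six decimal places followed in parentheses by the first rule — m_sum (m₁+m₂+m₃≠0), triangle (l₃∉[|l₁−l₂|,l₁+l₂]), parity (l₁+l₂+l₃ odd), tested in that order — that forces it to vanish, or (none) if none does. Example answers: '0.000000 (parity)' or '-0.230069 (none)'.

m-sum 0 ✓  L=16 even ✓  0≤6≤10 ✓
Π(2lᵢ+1) = 11×11×13 = 1573
triangle coeff Δ(5,5,6) = 1/28588560
Σ_t [0,4]: t=0:+1/345600 t=1:−1/13824 t=2:+1/5184 t=3:−1/13824 t=4:+1/345600 = 7/129600
(3j)²=80/7293 [(5 5 6; 0 0 0)], sign=+1
Σ_t [0,4]: t=0:+1/138240 t=1:−1/10368 t=2:+1/6912 t=3:−1/34560 t=4:+1/2073600 = 7/259200
(3j)²=28/7293 [(5 5 6; 1 0 -1)], sign=-1
⇒ 4πI² = 2240/33813
I = (-1)√(2240/33813/(4π)) = -0.07260679
No selection rule forces the value: the integral is nonzero (none).

-0.072607 (none)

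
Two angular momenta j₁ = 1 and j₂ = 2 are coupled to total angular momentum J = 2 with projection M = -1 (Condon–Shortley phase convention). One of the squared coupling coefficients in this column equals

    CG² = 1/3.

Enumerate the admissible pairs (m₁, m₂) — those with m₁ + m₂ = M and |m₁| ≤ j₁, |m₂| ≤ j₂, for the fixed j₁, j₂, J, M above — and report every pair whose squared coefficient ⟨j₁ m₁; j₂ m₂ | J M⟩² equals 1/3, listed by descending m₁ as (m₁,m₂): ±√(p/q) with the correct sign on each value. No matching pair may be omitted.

(1,-2): +√(1/3)

Admissible pairs with m₁+m₂ = M = -1: (-1,0), (0,-1), (1,-2)
  (m₁,m₂)=(1,-2): CG² = 1/3, CG = +√(1/3)   ← matches the target
  (m₁,m₂)=(0,-1): CG² = 1/6, CG = +√(1/6)
  (m₁,m₂)=(-1,0): CG² = 1/2, CG = −√(1/2)
Pairs with CG² = 1/3: (1,-2): +√(1/3)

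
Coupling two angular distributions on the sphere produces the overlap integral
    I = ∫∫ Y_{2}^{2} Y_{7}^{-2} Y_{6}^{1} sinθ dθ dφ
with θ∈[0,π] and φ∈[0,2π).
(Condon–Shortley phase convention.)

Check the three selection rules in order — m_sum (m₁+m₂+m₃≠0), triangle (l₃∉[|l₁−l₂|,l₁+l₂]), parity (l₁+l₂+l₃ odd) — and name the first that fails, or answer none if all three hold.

m₁+m₂+m₃ = 2 − 2 + 1 = 1  ✗
triangle: |2−7|=5 ≤ l₃=6 ≤ 2+7=9
parity: l₁+l₂+l₃ = 15 is odd

m_sum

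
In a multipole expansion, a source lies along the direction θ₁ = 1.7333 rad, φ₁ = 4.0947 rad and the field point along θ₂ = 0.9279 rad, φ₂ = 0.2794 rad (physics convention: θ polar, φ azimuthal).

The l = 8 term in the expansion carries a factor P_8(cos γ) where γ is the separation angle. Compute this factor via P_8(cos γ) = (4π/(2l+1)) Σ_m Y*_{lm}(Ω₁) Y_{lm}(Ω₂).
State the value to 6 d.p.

Addition theorem: P_8(cos γ) = (4π/17) Σ_m Y*_{lm}(Ω₁) Y_{lm}(Ω₂), m = −8…8:
  m=-8: (0.10528 + 0.45143j) × (-0.05351 - 0.06833j) = 0.02521 - 0.03135j  (running Σ = 0.02521 - 0.03135j)
  m=-7: (0.28133 + 0.11517j) × (-0.09766 - 0.24100j) = 0.00028 - 0.07905j  (running Σ = 0.02549 - 0.11040j)
  m=-6: (-0.17837 + 0.11296j) × (-0.04580 - 0.43207j) = 0.05698 + 0.07190j  (running Σ = 0.08247 - 0.03850j)
  m=-5: (-0.01705 + 0.32056j) × (0.06621 - 0.37709j) = 0.11975 + 0.02765j  (running Σ = 0.20222 - 0.01085j)
  m=-4: (-0.09146 - 0.07259j) × (0.00316 - 0.00648j) = -0.00076 + 0.00036j  (running Σ = 0.20146 - 0.01049j)
  m=-3: (-0.30601 + 0.08875j) × (-0.23465 + 0.26083j) = 0.04866 - 0.10064j  (running Σ = 0.25012 - 0.11113j)
  m=-2: (0.02395 - 0.06870j) × (-0.17040 + 0.10655j) = 0.00324 + 0.01426j  (running Σ = 0.25336 - 0.09687j)
  m=-1: (-0.18248 - 0.25686j) × (0.25828 - 0.07410j) = -0.06617 - 0.05282j  (running Σ = 0.18719 - 0.14969j)
  m=0: (0.05956 + 0.00000j) × (0.24560 + 0.00000j) = 0.01463 + 0.00000j  (running Σ = 0.20182 - 0.14969j)
  m=1: (0.18248 - 0.25686j) × (-0.25828 - 0.07410j) = -0.06617 + 0.05282j  (running Σ = 0.13565 - 0.09687j)
  m=2: (0.02395 + 0.06870j) × (-0.17040 - 0.10655j) = 0.00324 - 0.01426j  (running Σ = 0.13889 - 0.11113j)
  m=3: (0.30601 + 0.08875j) × (0.23465 + 0.26083j) = 0.04866 + 0.10064j  (running Σ = 0.18755 - 0.01049j)
  m=4: (-0.09146 + 0.07259j) × (0.00316 + 0.00648j) = -0.00076 - 0.00036j  (running Σ = 0.18679 - 0.01085j)
  m=5: (0.01705 + 0.32056j) × (-0.06621 - 0.37709j) = 0.11975 - 0.02765j  (running Σ = 0.30654 - 0.03850j)
  m=6: (-0.17837 - 0.11296j) × (-0.04580 + 0.43207j) = 0.05698 - 0.07190j  (running Σ = 0.36352 - 0.11040j)
  m=7: (-0.28133 + 0.11517j) × (0.09766 - 0.24100j) = 0.00028 + 0.07905j  (running Σ = 0.36380 - 0.03135j)
  m=8: (0.10528 - 0.45143j) × (-0.05351 + 0.06833j) = 0.02521 + 0.03135j  (running Σ = 0.38901 - 0.00000j)
Total Σ_m = 0.38901 - 0.00000j. Multiply by 0.739198: 0.28755 - 0.00000j. P_8(cos γ) = 0.287555

0.287555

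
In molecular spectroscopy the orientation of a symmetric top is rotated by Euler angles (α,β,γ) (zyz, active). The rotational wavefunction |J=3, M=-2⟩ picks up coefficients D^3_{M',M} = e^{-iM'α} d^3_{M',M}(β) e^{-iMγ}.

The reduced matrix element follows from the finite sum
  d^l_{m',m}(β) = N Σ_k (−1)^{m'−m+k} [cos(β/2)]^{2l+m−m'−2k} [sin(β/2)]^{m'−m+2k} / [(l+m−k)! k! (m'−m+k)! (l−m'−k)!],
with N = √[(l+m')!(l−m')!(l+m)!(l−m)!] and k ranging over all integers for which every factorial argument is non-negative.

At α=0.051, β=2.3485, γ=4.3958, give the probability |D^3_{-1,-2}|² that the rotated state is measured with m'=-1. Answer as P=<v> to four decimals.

First d^3_{-1,-2}(β=2.3485), then the phase factors e^{-i(-1)α} and e^{-i(-2)γ}:
c=cos(2.348500/2)=0.386235, s=sin(2.348500/2)=0.922400; N=√[2·24·1·120]=75.894664
k∈{0,1} keeps every argument non-negative
  k=0: (−1)^1·75.8947/(24)·0.3862^5·0.9224^1 = -0.025071
  k=1: (−1)^2·75.8947/(12)·0.3862^3·0.9224^3 = +0.285985
d^3_{-1,-2}(2.3485) = -0.025071 +0.285985 = +0.260914
|D^3_{-1,-2}|² = |d^3_{-1,-2}(β)|² = (+0.260914)² = 0.068076 (the z-rotation phases have unit modulus)

P=0.0681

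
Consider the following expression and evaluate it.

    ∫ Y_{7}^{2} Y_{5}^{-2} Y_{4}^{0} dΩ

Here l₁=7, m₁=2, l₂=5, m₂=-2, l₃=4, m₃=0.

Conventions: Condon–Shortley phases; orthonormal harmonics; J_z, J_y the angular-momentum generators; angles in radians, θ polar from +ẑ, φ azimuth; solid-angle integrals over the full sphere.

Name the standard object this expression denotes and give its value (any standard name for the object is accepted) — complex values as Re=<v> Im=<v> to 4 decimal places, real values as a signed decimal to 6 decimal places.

Gaunt coefficient, +0.037709

This is a Gaunt coefficient — the integral of a triple product of spherical harmonics over the sphere.
Checks pass: Σm=0; 16 even; l₃=4∈[2,12].
(2·7+1)(2·5+1)(2·4+1) = 1485
Δ: 8! 6! 2! / 17! → 1/6126120
sum: t=3:−1/69120 t=4:+1/20736 t=5:−1/69120 = 1/51840
3j²(7 5 4; 0 0 0) = Δ·Π!·Σ² = 280/21879  (sign +1)
sum: t=1:−1/483840 t=2:+1/51840 t=3:−1/69120 = 1/362880
3j²(7 5 4; 2 -2 0) = Δ·Π!·Σ² = 16/17017  (sign +1)
combine: 4πI² = 1485·280/21879·16/17017 = 9600/537251
take √, sign +1: I = 0.03770874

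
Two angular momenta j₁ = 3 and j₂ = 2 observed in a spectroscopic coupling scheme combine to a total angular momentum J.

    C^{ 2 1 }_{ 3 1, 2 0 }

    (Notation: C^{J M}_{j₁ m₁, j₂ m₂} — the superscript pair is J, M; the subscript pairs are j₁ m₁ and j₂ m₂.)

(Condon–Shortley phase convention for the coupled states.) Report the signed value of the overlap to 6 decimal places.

-0.377964

triangle: 3!·3!·1!/8! = 36/40320
(j±m)!: 4!·2!·2!·2!·3!·1! = 1152
prefactor² = (2J+1)·Δ·N² = 36/7
  k=1: −1/(1!·2!·1!·1!·2!·0!) = -1/4
  k=2: +1/(2!·1!·0!·0!·3!·1!) = 1/12
Σ = -1/6  ⇒  CG² = 36/7·(-1/6)² = 1/7
CG = −√(1/7) = -0.377964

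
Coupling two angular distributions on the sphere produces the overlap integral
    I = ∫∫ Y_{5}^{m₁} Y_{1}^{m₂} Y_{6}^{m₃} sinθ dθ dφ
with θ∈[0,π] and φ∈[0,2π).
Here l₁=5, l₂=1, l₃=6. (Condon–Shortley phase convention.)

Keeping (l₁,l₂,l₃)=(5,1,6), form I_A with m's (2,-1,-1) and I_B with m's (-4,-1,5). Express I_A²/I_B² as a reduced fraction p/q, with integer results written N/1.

2/11

l's match ⇒ only the (l;m) 3-j factors differ between A and B.
A: triangle coeff Δ(5,1,6) = 1/858; Σ_t [0,0]: t=0:+1/60480 = 1/60480; (3j)²=5/429 [(5 1 6; 2 -1 -1)], sign=-1
B: triangle coeff Δ(5,1,6) = 1/858; Σ_t [0,0]: t=0:+1/725760 = 1/725760; (3j)²=5/78 [(5 1 6; -4 -1 5)], sign=-1
I_A²/I_B² = (5/429)/(5/78) = 2/11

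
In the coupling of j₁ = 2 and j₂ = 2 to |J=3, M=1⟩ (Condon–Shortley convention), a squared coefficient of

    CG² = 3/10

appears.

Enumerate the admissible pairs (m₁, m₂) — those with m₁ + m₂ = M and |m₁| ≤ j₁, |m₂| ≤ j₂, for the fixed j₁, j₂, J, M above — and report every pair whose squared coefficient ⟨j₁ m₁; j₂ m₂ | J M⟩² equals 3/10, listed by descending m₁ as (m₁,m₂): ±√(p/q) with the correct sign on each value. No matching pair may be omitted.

(2,-1): +√(3/10); (-1,2): −√(3/10)

Admissible pairs with m₁+m₂ = M = 1: (-1,2), (0,1), (1,0), (2,-1)
  (m₁,m₂)=(2,-1): CG² = 3/10, CG = +√(3/10)   ← matches the target
  (m₁,m₂)=(1,0): CG² = 1/5, CG = +√(1/5)
  (m₁,m₂)=(0,1): CG² = 1/5, CG = −√(1/5)
  (m₁,m₂)=(-1,2): CG² = 3/10, CG = −√(3/10)   ← matches the target
Pairs with CG² = 3/10: (2,-1): +√(3/10); (-1,2): −√(3/10)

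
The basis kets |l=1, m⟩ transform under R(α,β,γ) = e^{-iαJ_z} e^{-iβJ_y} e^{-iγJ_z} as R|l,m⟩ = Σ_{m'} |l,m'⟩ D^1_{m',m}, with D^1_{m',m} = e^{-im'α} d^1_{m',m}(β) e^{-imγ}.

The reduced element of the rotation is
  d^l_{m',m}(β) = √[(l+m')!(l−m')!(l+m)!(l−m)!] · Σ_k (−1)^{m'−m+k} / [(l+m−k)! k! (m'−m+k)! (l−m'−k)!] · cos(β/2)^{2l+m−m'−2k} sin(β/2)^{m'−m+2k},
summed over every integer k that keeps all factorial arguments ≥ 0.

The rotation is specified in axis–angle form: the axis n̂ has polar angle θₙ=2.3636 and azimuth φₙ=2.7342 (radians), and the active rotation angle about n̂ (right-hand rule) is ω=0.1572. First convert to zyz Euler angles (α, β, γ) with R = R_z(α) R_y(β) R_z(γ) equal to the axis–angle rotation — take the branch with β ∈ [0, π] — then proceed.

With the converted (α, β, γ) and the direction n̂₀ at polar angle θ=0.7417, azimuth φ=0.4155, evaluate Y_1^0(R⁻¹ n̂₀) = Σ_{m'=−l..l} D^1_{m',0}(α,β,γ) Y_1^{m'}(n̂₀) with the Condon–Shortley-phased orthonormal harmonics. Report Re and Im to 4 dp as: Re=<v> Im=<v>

Re=0.3860 Im=0.0000

Axis–angle → zyz. n̂ = (sinθₙcosφₙ, sinθₙsinφₙ, cosθₙ) = (-0.644409, +0.278085, -0.712324), ω = 0.1572.
R = I cosω + sinω [n̂]ₓ + (1−cosω) n̂n̂ᵀ gives
  R = [+0.992790, +0.109307, +0.049195; -0.113726, +0.988623, +0.098442; -0.037875, -0.103327, +0.993926]
β = atan2(√(R₁₃²+R₂₃²), R₃₃) = 0.110273; α = atan2(R₂₃, R₁₃) mod 2π = 1.107358; γ = atan2(R₃₂, −R₃₁) mod 2π = 5.063736
Need the full column D^1_{m',0} for m'=−1..1 at α=1.1074, β=0.1103, γ=5.0637.
cos(β/2)=0.998480, sin(β/2)=0.055109
d^1_{-1,0}: single k=1 term ⇒ +0.077817;  D = +0.034786+0.069609i
d^1_{0,0}: k∈[0..1] ⇒ +0.996963 -0.003037 = +0.993926;  D = +0.993926+0.000000i
d^1_{1,0}: single k=0 term ⇒ -0.077817;  D = -0.034786+0.069609i
Y_1^{m'}(θ=0.7417,φ=0.4155) and Σ D·Y over m':
  (+0.0348+0.0696i)·(+0.2135-0.0942i)  (+0.9939+0.0000i)·(+0.3603+0.0000i)  (-0.0348+0.0696i)·(-0.2135-0.0942i)
Y_1^0(R⁻¹ n̂) = +0.386041+0.000000i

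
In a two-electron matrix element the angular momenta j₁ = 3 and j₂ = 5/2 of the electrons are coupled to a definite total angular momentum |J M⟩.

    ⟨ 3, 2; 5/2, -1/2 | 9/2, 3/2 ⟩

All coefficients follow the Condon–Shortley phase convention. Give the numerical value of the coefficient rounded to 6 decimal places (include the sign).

√[10·1!5!4!/11! · 5!1!2!3!6!3!] = √(345600/77)
  +(−1)^0/∏(0,1,1,2,4,2)! = 1/96  (running 1/96)
  +(−1)^1/∏(1,0,0,1,5,3)! = -1/720  (running 13/1440)
⟨..|..⟩ = √(345600/77)·(13/1440) = +0.604815

+√(169/462) = +0.604815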